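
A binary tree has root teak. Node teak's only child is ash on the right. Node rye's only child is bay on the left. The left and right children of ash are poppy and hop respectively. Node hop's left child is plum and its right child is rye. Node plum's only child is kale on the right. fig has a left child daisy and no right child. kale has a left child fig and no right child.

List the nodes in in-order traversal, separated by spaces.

teak poppy ash plum daisy fig kale hop bay rye

In-order visits the left subtree, then the node, then the right subtree.
At teak: no left child.
Visit teak.
At teak: go right to ash.
  At ash: go left to poppy.
    poppy is a leaf — visit poppy.
  Visit ash.
  At ash: go right to hop.
    At hop: go left to plum.
      At plum: no left child.
      Visit plum.
      At plum: go right to kale.
        At kale: go left to fig.
          At fig: go left to daisy.
            daisy is a leaf — visit daisy.
          Visit fig.
          At fig: no right child.
        Visit kale.
        At kale: no right child.
    Visit hop.
    At hop: go right to rye.
      At rye: go left to bay.
        bay is a leaf — visit bay.
      Visit rye.
      At rye: no right child.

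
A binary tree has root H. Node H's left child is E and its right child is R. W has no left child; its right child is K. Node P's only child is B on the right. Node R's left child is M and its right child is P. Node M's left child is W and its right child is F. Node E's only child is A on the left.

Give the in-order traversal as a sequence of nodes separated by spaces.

In-order visits the left subtree, then the node, then the right subtree.
At H: go left to E.
  At E: go left to A.
    A is a leaf — visit A.
  Visit E.
  At E: no right child.
Visit H.
At H: go right to R.
  At R: go left to M.
    At M: go left to W.
      At W: no left child.
      Visit W.
      At W: go right to K.
        K is a leaf — visit K.
    Visit M.
    At M: go right to F.
      F is a leaf — visit F.
  Visit R.
  At R: go right to P.
    At P: no left child.
    Visit P.
    At P: go right to B.
      B is a leaf — visit B.

A E H W K M F R P B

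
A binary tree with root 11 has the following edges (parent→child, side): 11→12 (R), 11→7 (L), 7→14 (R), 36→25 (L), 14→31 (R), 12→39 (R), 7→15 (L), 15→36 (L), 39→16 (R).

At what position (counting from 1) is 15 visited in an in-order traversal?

3

In-order visits the left subtree, then the node, then the right subtree.
At 11: go left to 7.
  At 7: go left to 15.
    At 15: go left to 36.
      At 36: go left to 25.
        25 is a leaf — visit 25.
      Visit 36.
      At 36: no right child.
    Visit 15.
    At 15: no right child.
  Visit 7.
  At 7: go right to 14.
    At 14: no left child.
    Visit 14.
    At 14: go right to 31.
      31 is a leaf — visit 31.
Visit 11.
At 11: go right to 12.
  At 12: no left child.
  Visit 12.
  At 12: go right to 39.
    At 39: no left child.
    Visit 39.
    At 39: go right to 16.
      16 is a leaf — visit 16.
Full in-order sequence: 25, 36, 15, 7, 14, 31, 11, 12, 39, 16.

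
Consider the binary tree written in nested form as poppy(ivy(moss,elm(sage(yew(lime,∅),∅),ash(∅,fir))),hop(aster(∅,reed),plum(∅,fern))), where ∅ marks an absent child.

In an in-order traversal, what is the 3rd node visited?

In-order visits the left subtree, then the node, then the right subtree.
At poppy: go left to ivy.
  At ivy: go left to moss.
    moss is a leaf — visit moss.
  Visit ivy.
  At ivy: go right to elm.
    At elm: go left to sage.
      At sage: go left to yew.
        At yew: go left to lime.
          lime is a leaf — visit lime.
        Visit yew.
        At yew: no right child.
      Visit sage.
      At sage: no right child.
    Visit elm.
    At elm: go right to ash.
      At ash: no left child.
      Visit ash.
      At ash: go right to fir.
        fir is a leaf — visit fir.
Visit poppy.
At poppy: go right to hop.
  At hop: go left to aster.
    At aster: no left child.
    Visit aster.
    At aster: go right to reed.
      reed is a leaf — visit reed.
  Visit hop.
  At hop: go right to plum.
    At plum: no left child.
    Visit plum.
    At plum: go right to fern.
      fern is a leaf — visit fern.
Full in-order sequence: moss, ivy, lime, yew, sage, elm, ash, fir, poppy, aster, reed, hop, plum, fern.

lime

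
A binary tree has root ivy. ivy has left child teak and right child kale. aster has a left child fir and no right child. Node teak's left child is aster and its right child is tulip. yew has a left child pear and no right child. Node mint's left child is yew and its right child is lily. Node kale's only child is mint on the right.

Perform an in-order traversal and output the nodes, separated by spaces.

In-order visits the left subtree, then the node, then the right subtree.
At ivy: go left to teak.
  At teak: go left to aster.
    At aster: go left to fir.
      fir is a leaf — visit fir.
    Visit aster.
    At aster: no right child.
  Visit teak.
  At teak: go right to tulip.
    tulip is a leaf — visit tulip.
Visit ivy.
At ivy: go right to kale.
  At kale: no left child.
  Visit kale.
  At kale: go right to mint.
    At mint: go left to yew.
      At yew: go left to pear.
        pear is a leaf — visit pear.
      Visit yew.
      At yew: no right child.
    Visit mint.
    At mint: go right to lily.
      lily is a leaf — visit lily.

fir aster teak tulip ivy kale pear yew mint lily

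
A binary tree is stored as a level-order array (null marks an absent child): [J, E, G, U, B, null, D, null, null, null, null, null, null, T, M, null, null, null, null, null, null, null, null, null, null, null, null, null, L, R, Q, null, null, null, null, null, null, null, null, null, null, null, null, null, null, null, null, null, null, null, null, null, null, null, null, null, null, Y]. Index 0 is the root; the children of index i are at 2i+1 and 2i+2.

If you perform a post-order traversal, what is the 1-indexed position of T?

Post-order visits the left subtree, then the right subtree, then the node.
At J: go left to E.
  At E: go left to U.
    U is a leaf — visit U.
  At E: go right to B.
    B is a leaf — visit B.
  Visit E.
At J: go right to G.
  At G: no left child.
  At G: go right to D.
    At D: go left to T.
      At T: no left child.
      At T: go right to L.
        At L: go left to Y.
          Y is a leaf — visit Y.
        At L: no right child.
        Visit L.
      Visit T.
    At D: go right to M.
      At M: go left to R.
        R is a leaf — visit R.
      At M: go right to Q.
        Q is a leaf — visit Q.
      Visit M.
    Visit D.
  Visit G.
Visit J.
Full post-order sequence: U, B, E, Y, L, T, R, Q, M, D, G, J.

6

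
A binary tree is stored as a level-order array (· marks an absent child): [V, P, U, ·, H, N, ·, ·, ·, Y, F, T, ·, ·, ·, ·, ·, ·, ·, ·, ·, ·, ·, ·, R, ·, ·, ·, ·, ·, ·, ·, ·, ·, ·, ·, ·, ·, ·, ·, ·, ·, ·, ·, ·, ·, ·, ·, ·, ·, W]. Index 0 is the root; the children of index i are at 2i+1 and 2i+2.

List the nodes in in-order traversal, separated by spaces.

In-order visits the left subtree, then the node, then the right subtree.
At V: go left to P.
  At P: no left child.
  Visit P.
  At P: go right to H.
    At H: go left to Y.
      Y is a leaf — visit Y.
    Visit H.
    At H: go right to F.
      F is a leaf — visit F.
Visit V.
At V: go right to U.
  At U: go left to N.
    At N: go left to T.
      At T: no left child.
      Visit T.
      At T: go right to R.
        At R: no left child.
        Visit R.
        At R: go right to W.
          W is a leaf — visit W.
    Visit N.
    At N: no right child.
  Visit U.
  At U: no right child.

P Y H F V T R W N U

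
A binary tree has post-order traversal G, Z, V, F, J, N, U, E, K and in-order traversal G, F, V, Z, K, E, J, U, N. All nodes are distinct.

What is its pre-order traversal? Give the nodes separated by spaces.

K F G V Z E U J N

The last element of post-order is the root; it splits in-order into left and right subtrees.
Root K: left subtree has 4 nodes {G, F, V, Z}, right has 4 {E, J, U, N}.
  Root F: left subtree has 1 node {G}, right has 2 {V, Z}.
    Root V: left subtree has 0 nodes { }, right has 1 {Z}.
  Root E: left subtree has 0 nodes { }, right has 3 {J, U, N}.
    Root U: left subtree has 1 node {J}, right has 1 {N}.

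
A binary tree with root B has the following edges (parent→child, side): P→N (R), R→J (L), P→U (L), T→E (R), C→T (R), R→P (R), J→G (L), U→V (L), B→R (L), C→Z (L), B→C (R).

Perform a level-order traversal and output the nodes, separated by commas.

B, R, C, J, P, Z, T, G, U, N, E, V

Level-order visits nodes level by level from the root, left to right within each level.
Level 0: B
Level 1: R, C
Level 2: J, P, Z, T
Level 3: G, U, N, E
Level 4: V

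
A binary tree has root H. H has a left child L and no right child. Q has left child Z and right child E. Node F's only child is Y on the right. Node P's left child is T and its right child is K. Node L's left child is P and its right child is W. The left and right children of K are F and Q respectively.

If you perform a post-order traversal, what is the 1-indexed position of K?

7

Post-order visits the left subtree, then the right subtree, then the node.
At H: go left to L.
  At L: go left to P.
    At P: go left to T.
      T is a leaf — visit T.
    At P: go right to K.
      At K: go left to F.
        At F: no left child.
        At F: go right to Y.
          Y is a leaf — visit Y.
        Visit F.
      At K: go right to Q.
        At Q: go left to Z.
          Z is a leaf — visit Z.
        At Q: go right to E.
          E is a leaf — visit E.
        Visit Q.
      Visit K.
    Visit P.
  At L: go right to W.
    W is a leaf — visit W.
  Visit L.
At H: no right child.
Visit H.
Full post-order sequence: T, Y, F, Z, E, Q, K, P, W, L, H.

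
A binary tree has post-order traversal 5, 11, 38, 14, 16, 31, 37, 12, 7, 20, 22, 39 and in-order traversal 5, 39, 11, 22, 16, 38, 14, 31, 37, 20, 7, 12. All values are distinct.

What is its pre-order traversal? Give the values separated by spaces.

39 5 22 11 20 37 31 16 14 38 7 12

The last element of post-order is the root; it splits in-order into left and right subtrees.
Root 39: left subtree has 1 node {5}, right has 10 {11, 22, 16, 38, 14, 31, 37, 20, 7, 12}.
  Root 22: left subtree has 1 node {11}, right has 8 {16, 38, 14, 31, 37, 20, 7, 12}.
    Root 20: left subtree has 5 nodes {16, 38, 14, 31, 37}, right has 2 {7, 12}.
      Root 37: left subtree has 4 nodes {16, 38, 14, 31}, right has 0 { }.
        Root 31: left subtree has 3 nodes {16, 38, 14}, right has 0 { }.
          Root 16: left subtree has 0 nodes { }, right has 2 {38, 14}.
            Root 14: left subtree has 1 node {38}, right has 0 { }.
      Root 7: left subtree has 0 nodes { }, right has 1 {12}.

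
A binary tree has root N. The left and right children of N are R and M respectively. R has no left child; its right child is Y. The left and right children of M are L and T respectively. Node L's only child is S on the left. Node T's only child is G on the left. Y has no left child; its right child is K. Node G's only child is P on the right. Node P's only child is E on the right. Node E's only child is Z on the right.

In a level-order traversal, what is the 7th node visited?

Level-order visits nodes level by level from the root, left to right within each level.
Level 0: N
Level 1: R, M
Level 2: Y, L, T
Level 3: K, S, G
Level 4: P
Level 5: E
Level 6: Z
Full level-order sequence: N, R, M, Y, L, T, K, S, G, P, E, Z.

K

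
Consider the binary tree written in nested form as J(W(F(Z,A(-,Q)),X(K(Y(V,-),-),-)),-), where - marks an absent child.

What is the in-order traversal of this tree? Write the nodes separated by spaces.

Z F A Q W V Y K X J

In-order visits the left subtree, then the node, then the right subtree.
At J: go left to W.
  At W: go left to F.
    At F: go left to Z.
      Z is a leaf — visit Z.
    Visit F.
    At F: go right to A.
      At A: no left child.
      Visit A.
      At A: go right to Q.
        Q is a leaf — visit Q.
  Visit W.
  At W: go right to X.
    At X: go left to K.
      At K: go left to Y.
        At Y: go left to V.
          V is a leaf — visit V.
        Visit Y.
        At Y: no right child.
      Visit K.
      At K: no right child.
    Visit X.
    At X: no right child.
Visit J.
At J: no right child.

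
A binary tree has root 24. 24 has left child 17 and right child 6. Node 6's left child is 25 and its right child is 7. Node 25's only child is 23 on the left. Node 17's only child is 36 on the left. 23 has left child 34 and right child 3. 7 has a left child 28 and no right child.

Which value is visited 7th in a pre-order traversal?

Pre-order visits the node, then its left subtree, then its right subtree.
Visit 24.
At 24: go left to 17.
  Visit 17.
  At 17: go left to 36.
    36 is a leaf — visit 36.
  At 17: no right child.
At 24: go right to 6.
  Visit 6.
  At 6: go left to 25.
    Visit 25.
    At 25: go left to 23.
      Visit 23.
      At 23: go left to 34.
        34 is a leaf — visit 34.
      At 23: go right to 3.
        3 is a leaf — visit 3.
    At 25: no right child.
  At 6: go right to 7.
    Visit 7.
    At 7: go left to 28.
      28 is a leaf — visit 28.
    At 7: no right child.
Full pre-order sequence: 24, 17, 36, 6, 25, 23, 34, 3, 7, 28.

34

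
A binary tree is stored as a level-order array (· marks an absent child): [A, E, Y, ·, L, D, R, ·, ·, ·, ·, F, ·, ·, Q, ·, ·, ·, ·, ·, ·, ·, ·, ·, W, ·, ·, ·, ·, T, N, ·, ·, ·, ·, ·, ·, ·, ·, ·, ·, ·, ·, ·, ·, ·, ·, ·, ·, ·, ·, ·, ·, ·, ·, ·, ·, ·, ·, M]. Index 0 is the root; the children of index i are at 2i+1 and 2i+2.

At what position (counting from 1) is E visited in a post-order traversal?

Post-order visits the left subtree, then the right subtree, then the node.
At A: go left to E.
  At E: no left child.
  At E: go right to L.
    L is a leaf — visit L.
  Visit E.
At A: go right to Y.
  At Y: go left to D.
    At D: go left to F.
      At F: no left child.
      At F: go right to W.
        W is a leaf — visit W.
      Visit F.
    At D: no right child.
    Visit D.
  At Y: go right to R.
    At R: no left child.
    At R: go right to Q.
      At Q: go left to T.
        At T: go left to M.
          M is a leaf — visit M.
        At T: no right child.
        Visit T.
      At Q: go right to N.
        N is a leaf — visit N.
      Visit Q.
    Visit R.
  Visit Y.
Visit A.
Full post-order sequence: L, E, W, F, D, M, T, N, Q, R, Y, A.

2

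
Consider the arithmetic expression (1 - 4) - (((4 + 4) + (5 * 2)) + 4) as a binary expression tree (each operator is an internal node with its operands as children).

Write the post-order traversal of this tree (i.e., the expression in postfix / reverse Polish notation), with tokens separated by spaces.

Post-order on an expression tree gives postfix notation: for each operator, emit left operand, right operand, then the operator.

1 4 - 4 4 + 5 2 * + 4 + -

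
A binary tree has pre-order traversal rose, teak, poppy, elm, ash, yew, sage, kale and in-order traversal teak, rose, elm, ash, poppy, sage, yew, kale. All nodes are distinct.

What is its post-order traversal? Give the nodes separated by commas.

The first element of pre-order is the root; it splits in-order into left and right subtrees.
Root rose: left subtree has 1 node {teak}, right has 6 {elm, ash, poppy, sage, yew, kale}.
  Root poppy: left subtree has 2 nodes {elm, ash}, right has 3 {sage, yew, kale}.
    Root elm: left subtree has 0 nodes { }, right has 1 {ash}.
    Root yew: left subtree has 1 node {sage}, right has 1 {kale}.

teak, ash, elm, sage, kale, yew, poppy, rose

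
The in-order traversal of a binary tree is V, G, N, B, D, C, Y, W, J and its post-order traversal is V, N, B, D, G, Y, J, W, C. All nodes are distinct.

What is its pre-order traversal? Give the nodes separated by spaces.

C G V D B N W Y J

The last element of post-order is the root; it splits in-order into left and right subtrees.
Root C: left subtree has 5 nodes {V, G, N, B, D}, right has 3 {Y, W, J}.
  Root G: left subtree has 1 node {V}, right has 3 {N, B, D}.
    Root D: left subtree has 2 nodes {N, B}, right has 0 { }.
      Root B: left subtree has 1 node {N}, right has 0 { }.
  Root W: left subtree has 1 node {Y}, right has 1 {J}.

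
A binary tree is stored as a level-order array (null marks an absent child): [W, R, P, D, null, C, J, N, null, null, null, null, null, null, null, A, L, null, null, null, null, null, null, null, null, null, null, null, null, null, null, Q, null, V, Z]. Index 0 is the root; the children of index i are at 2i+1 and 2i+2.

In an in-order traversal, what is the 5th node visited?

In-order visits the left subtree, then the node, then the right subtree.
At W: go left to R.
  At R: go left to D.
    At D: go left to N.
      At N: go left to A.
        At A: go left to Q.
          Q is a leaf — visit Q.
        Visit A.
        At A: no right child.
      Visit N.
      At N: go right to L.
        At L: go left to V.
          V is a leaf — visit V.
        Visit L.
        At L: go right to Z.
          Z is a leaf — visit Z.
    Visit D.
    At D: no right child.
  Visit R.
  At R: no right child.
Visit W.
At W: go right to P.
  At P: go left to C.
    C is a leaf — visit C.
  Visit P.
  At P: go right to J.
    J is a leaf — visit J.
Full in-order sequence: Q, A, N, V, L, Z, D, R, W, C, P, J.

L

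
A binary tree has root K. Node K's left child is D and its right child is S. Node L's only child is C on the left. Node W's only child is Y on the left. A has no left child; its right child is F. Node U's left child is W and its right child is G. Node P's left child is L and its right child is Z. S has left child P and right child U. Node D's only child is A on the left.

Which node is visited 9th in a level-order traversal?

Level-order visits nodes level by level from the root, left to right within each level.
Level 0: K
Level 1: D, S
Level 2: A, P, U
Level 3: F, L, Z, W, G
Level 4: C, Y
Full level-order sequence: K, D, S, A, P, U, F, L, Z, W, G, C, Y.

Z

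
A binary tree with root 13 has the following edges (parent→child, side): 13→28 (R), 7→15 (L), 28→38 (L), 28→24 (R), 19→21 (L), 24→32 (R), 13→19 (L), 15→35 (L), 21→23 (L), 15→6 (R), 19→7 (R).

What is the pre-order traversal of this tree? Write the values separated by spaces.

13 19 21 23 7 15 35 6 28 38 24 32

Pre-order visits the node, then its left subtree, then its right subtree.
Visit 13.
At 13: go left to 19.
  Visit 19.
  At 19: go left to 21.
    Visit 21.
    At 21: go left to 23.
      23 is a leaf — visit 23.
    At 21: no right child.
  At 19: go right to 7.
    Visit 7.
    At 7: go left to 15.
      Visit 15.
      At 15: go left to 35.
        35 is a leaf — visit 35.
      At 15: go right to 6.
        6 is a leaf — visit 6.
    At 7: no right child.
At 13: go right to 28.
  Visit 28.
  At 28: go left to 38.
    38 is a leaf — visit 38.
  At 28: go right to 24.
    Visit 24.
    At 24: no left child.
    At 24: go right to 32.
      32 is a leaf — visit 32.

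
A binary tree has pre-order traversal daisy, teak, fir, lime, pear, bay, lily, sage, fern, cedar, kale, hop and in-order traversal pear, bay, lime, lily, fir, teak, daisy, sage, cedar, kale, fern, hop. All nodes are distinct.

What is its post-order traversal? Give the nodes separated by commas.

bay, pear, lily, lime, fir, teak, kale, cedar, hop, fern, sage, daisy

The first element of pre-order is the root; it splits in-order into left and right subtrees.
Root daisy: left subtree has 6 nodes {pear, bay, lime, lily, fir, teak}, right has 5 {sage, cedar, kale, fern, hop}.
  Root teak: left subtree has 5 nodes {pear, bay, lime, lily, fir}, right has 0 { }.
    Root fir: left subtree has 4 nodes {pear, bay, lime, lily}, right has 0 { }.
      Root lime: left subtree has 2 nodes {pear, bay}, right has 1 {lily}.
        Root pear: left subtree has 0 nodes { }, right has 1 {bay}.
  Root sage: left subtree has 0 nodes { }, right has 4 {cedar, kale, fern, hop}.
    Root fern: left subtree has 2 nodes {cedar, kale}, right has 1 {hop}.
      Root cedar: left subtree has 0 nodes { }, right has 1 {kale}.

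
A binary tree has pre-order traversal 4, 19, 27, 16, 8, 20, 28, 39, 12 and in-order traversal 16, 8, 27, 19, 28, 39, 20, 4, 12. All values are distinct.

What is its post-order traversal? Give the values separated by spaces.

The first element of pre-order is the root; it splits in-order into left and right subtrees.
Root 4: left subtree has 7 nodes {16, 8, 27, 19, 28, 39, 20}, right has 1 {12}.
  Root 19: left subtree has 3 nodes {16, 8, 27}, right has 3 {28, 39, 20}.
    Root 27: left subtree has 2 nodes {16, 8}, right has 0 { }.
      Root 16: left subtree has 0 nodes { }, right has 1 {8}.
    Root 20: left subtree has 2 nodes {28, 39}, right has 0 { }.
      Root 28: left subtree has 0 nodes { }, right has 1 {39}.

8 16 27 39 28 20 19 12 4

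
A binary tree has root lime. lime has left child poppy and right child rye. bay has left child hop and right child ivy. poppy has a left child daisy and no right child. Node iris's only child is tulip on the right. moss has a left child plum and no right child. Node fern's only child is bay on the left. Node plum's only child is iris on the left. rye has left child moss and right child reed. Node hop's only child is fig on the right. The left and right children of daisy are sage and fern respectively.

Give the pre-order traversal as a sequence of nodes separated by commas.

lime, poppy, daisy, sage, fern, bay, hop, fig, ivy, rye, moss, plum, iris, tulip, reed

Pre-order visits the node, then its left subtree, then its right subtree.
Visit lime.
At lime: go left to poppy.
  Visit poppy.
  At poppy: go left to daisy.
    Visit daisy.
    At daisy: go left to sage.
      sage is a leaf — visit sage.
    At daisy: go right to fern.
      Visit fern.
      At fern: go left to bay.
        Visit bay.
        At bay: go left to hop.
          Visit hop.
          At hop: no left child.
          At hop: go right to fig.
            fig is a leaf — visit fig.
        At bay: go right to ivy.
          ivy is a leaf — visit ivy.
      At fern: no right child.
  At poppy: no right child.
At lime: go right to rye.
  Visit rye.
  At rye: go left to moss.
    Visit moss.
    At moss: go left to plum.
      Visit plum.
      At plum: go left to iris.
        Visit iris.
        At iris: no left child.
        At iris: go right to tulip.
          tulip is a leaf — visit tulip.
      At plum: no right child.
    At moss: no right child.
  At rye: go right to reed.
    reed is a leaf — visit reed.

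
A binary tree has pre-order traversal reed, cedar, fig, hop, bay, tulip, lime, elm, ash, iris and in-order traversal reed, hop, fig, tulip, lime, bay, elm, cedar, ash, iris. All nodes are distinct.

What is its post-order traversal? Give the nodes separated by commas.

hop, lime, tulip, elm, bay, fig, iris, ash, cedar, reed

The first element of pre-order is the root; it splits in-order into left and right subtrees.
Root reed: left subtree has 0 nodes { }, right has 9 {hop, fig, tulip, lime, bay, elm, cedar, ash, iris}.
  Root cedar: left subtree has 6 nodes {hop, fig, tulip, lime, bay, elm}, right has 2 {ash, iris}.
    Root fig: left subtree has 1 node {hop}, right has 4 {tulip, lime, bay, elm}.
      Root bay: left subtree has 2 nodes {tulip, lime}, right has 1 {elm}.
        Root tulip: left subtree has 0 nodes { }, right has 1 {lime}.
    Root ash: left subtree has 0 nodes { }, right has 1 {iris}.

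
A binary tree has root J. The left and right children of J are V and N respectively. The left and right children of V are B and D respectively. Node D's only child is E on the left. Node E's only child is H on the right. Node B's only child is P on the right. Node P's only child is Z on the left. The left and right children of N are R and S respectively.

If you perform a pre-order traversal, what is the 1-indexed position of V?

2

Pre-order visits the node, then its left subtree, then its right subtree.
Visit J.
At J: go left to V.
  Visit V.
  At V: go left to B.
    Visit B.
    At B: no left child.
    At B: go right to P.
      Visit P.
      At P: go left to Z.
        Z is a leaf — visit Z.
      At P: no right child.
  At V: go right to D.
    Visit D.
    At D: go left to E.
      Visit E.
      At E: no left child.
      At E: go right to H.
        H is a leaf — visit H.
    At D: no right child.
At J: go right to N.
  Visit N.
  At N: go left to R.
    R is a leaf — visit R.
  At N: go right to S.
    S is a leaf — visit S.
Full pre-order sequence: J, V, B, P, Z, D, E, H, N, R, S.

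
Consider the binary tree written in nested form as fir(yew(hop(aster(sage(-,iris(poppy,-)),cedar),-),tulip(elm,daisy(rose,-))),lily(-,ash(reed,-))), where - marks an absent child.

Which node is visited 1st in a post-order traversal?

Post-order visits the left subtree, then the right subtree, then the node.
At fir: go left to yew.
  At yew: go left to hop.
    At hop: go left to aster.
      At aster: go left to sage.
        At sage: no left child.
        At sage: go right to iris.
          At iris: go left to poppy.
            poppy is a leaf — visit poppy.
          At iris: no right child.
          Visit iris.
        Visit sage.
      At aster: go right to cedar.
        cedar is a leaf — visit cedar.
      Visit aster.
    At hop: no right child.
    Visit hop.
  At yew: go right to tulip.
    At tulip: go left to elm.
      elm is a leaf — visit elm.
    At tulip: go right to daisy.
      At daisy: go left to rose.
        rose is a leaf — visit rose.
      At daisy: no right child.
      Visit daisy.
    Visit tulip.
  Visit yew.
At fir: go right to lily.
  At lily: no left child.
  At lily: go right to ash.
    At ash: go left to reed.
      reed is a leaf — visit reed.
    At ash: no right child.
    Visit ash.
  Visit lily.
Visit fir.
Full post-order sequence: poppy, iris, sage, cedar, aster, hop, elm, rose, daisy, tulip, yew, reed, ash, lily, fir.

poppy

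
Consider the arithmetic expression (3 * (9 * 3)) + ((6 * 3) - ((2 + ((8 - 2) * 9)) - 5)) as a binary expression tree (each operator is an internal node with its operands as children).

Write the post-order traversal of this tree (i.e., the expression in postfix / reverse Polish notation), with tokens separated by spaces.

Post-order on an expression tree gives postfix notation: for each operator, emit left operand, right operand, then the operator.

3 9 3 * * 6 3 * 2 8 2 - 9 * + 5 - - +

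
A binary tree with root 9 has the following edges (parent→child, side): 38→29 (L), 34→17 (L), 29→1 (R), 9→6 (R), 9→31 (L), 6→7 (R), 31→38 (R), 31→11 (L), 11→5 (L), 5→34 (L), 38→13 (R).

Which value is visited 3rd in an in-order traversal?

5

In-order visits the left subtree, then the node, then the right subtree.
At 9: go left to 31.
  At 31: go left to 11.
    At 11: go left to 5.
      At 5: go left to 34.
        At 34: go left to 17.
          17 is a leaf — visit 17.
        Visit 34.
        At 34: no right child.
      Visit 5.
      At 5: no right child.
    Visit 11.
    At 11: no right child.
  Visit 31.
  At 31: go right to 38.
    At 38: go left to 29.
      At 29: no left child.
      Visit 29.
      At 29: go right to 1.
        1 is a leaf — visit 1.
    Visit 38.
    At 38: go right to 13.
      13 is a leaf — visit 13.
Visit 9.
At 9: go right to 6.
  At 6: no left child.
  Visit 6.
  At 6: go right to 7.
    7 is a leaf — visit 7.
Full in-order sequence: 17, 34, 5, 11, 31, 29, 1, 38, 13, 9, 6, 7.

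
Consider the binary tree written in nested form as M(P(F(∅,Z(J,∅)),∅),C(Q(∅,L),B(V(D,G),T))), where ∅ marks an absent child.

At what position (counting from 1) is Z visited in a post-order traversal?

2

Post-order visits the left subtree, then the right subtree, then the node.
At M: go left to P.
  At P: go left to F.
    At F: no left child.
    At F: go right to Z.
      At Z: go left to J.
        J is a leaf — visit J.
      At Z: no right child.
      Visit Z.
    Visit F.
  At P: no right child.
  Visit P.
At M: go right to C.
  At C: go left to Q.
    At Q: no left child.
    At Q: go right to L.
      L is a leaf — visit L.
    Visit Q.
  At C: go right to B.
    At B: go left to V.
      At V: go left to D.
        D is a leaf — visit D.
      At V: go right to G.
        G is a leaf — visit G.
      Visit V.
    At B: go right to T.
      T is a leaf — visit T.
    Visit B.
  Visit C.
Visit M.
Full post-order sequence: J, Z, F, P, L, Q, D, G, V, T, B, C, M.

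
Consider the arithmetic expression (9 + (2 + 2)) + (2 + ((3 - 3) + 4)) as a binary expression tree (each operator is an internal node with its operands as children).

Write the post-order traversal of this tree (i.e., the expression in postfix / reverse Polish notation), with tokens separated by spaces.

Post-order on an expression tree gives postfix notation: for each operator, emit left operand, right operand, then the operator.

9 2 2 + + 2 3 3 - 4 + + +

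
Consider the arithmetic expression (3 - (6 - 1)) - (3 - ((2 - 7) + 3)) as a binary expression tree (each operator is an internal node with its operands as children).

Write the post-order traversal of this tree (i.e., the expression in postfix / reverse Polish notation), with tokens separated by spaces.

Post-order on an expression tree gives postfix notation: for each operator, emit left operand, right operand, then the operator.

3 6 1 - - 3 2 7 - 3 + - -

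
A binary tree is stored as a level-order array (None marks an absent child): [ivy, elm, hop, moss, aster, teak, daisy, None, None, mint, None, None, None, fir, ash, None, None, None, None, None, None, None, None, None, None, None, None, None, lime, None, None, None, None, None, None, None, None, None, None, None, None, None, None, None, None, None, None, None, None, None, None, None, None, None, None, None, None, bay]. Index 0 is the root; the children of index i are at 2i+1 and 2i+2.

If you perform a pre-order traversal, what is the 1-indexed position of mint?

Pre-order visits the node, then its left subtree, then its right subtree.
Visit ivy.
At ivy: go left to elm.
  Visit elm.
  At elm: go left to moss.
    moss is a leaf — visit moss.
  At elm: go right to aster.
    Visit aster.
    At aster: go left to mint.
      mint is a leaf — visit mint.
    At aster: no right child.
At ivy: go right to hop.
  Visit hop.
  At hop: go left to teak.
    teak is a leaf — visit teak.
  At hop: go right to daisy.
    Visit daisy.
    At daisy: go left to fir.
      Visit fir.
      At fir: no left child.
      At fir: go right to lime.
        Visit lime.
        At lime: go left to bay.
          bay is a leaf — visit bay.
        At lime: no right child.
    At daisy: go right to ash.
      ash is a leaf — visit ash.
Full pre-order sequence: ivy, elm, moss, aster, mint, hop, teak, daisy, fir, lime, bay, ash.

5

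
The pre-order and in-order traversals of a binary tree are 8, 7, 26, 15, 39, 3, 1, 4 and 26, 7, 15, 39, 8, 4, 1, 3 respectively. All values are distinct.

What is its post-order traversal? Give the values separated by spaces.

The first element of pre-order is the root; it splits in-order into left and right subtrees.
Root 8: left subtree has 4 nodes {26, 7, 15, 39}, right has 3 {4, 1, 3}.
  Root 7: left subtree has 1 node {26}, right has 2 {15, 39}.
    Root 15: left subtree has 0 nodes { }, right has 1 {39}.
  Root 3: left subtree has 2 nodes {4, 1}, right has 0 { }.
    Root 1: left subtree has 1 node {4}, right has 0 { }.

26 39 15 7 4 1 3 8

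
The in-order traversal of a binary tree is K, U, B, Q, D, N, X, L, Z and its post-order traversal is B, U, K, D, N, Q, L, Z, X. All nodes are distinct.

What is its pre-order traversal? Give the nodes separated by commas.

The last element of post-order is the root; it splits in-order into left and right subtrees.
Root X: left subtree has 6 nodes {K, U, B, Q, D, N}, right has 2 {L, Z}.
  Root Q: left subtree has 3 nodes {K, U, B}, right has 2 {D, N}.
    Root K: left subtree has 0 nodes { }, right has 2 {U, B}.
      Root U: left subtree has 0 nodes { }, right has 1 {B}.
    Root N: left subtree has 1 node {D}, right has 0 { }.
  Root Z: left subtree has 1 node {L}, right has 0 { }.

X, Q, K, U, B, N, D, Z, L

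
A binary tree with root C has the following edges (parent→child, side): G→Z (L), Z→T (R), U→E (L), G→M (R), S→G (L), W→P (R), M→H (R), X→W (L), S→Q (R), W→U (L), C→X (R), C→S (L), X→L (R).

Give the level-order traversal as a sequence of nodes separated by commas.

C, S, X, G, Q, W, L, Z, M, U, P, T, H, E

Level-order visits nodes level by level from the root, left to right within each level.
Level 0: C
Level 1: S, X
Level 2: G, Q, W, L
Level 3: Z, M, U, P
Level 4: T, H, E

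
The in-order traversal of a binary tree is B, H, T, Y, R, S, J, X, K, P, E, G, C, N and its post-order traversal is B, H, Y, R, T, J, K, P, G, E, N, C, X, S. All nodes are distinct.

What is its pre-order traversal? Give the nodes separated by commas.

The last element of post-order is the root; it splits in-order into left and right subtrees.
Root S: left subtree has 5 nodes {B, H, T, Y, R}, right has 8 {J, X, K, P, E, G, C, N}.
  Root T: left subtree has 2 nodes {B, H}, right has 2 {Y, R}.
    Root H: left subtree has 1 node {B}, right has 0 { }.
    Root R: left subtree has 1 node {Y}, right has 0 { }.
  Root X: left subtree has 1 node {J}, right has 6 {K, P, E, G, C, N}.
    Root C: left subtree has 4 nodes {K, P, E, G}, right has 1 {N}.
      Root E: left subtree has 2 nodes {K, P}, right has 1 {G}.
        Root P: left subtree has 1 node {K}, right has 0 { }.

S, T, H, B, R, Y, X, J, C, E, P, K, G, N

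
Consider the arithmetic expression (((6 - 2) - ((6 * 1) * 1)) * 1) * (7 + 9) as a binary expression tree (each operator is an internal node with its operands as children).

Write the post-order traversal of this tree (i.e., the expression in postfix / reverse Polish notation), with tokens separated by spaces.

Post-order on an expression tree gives postfix notation: for each operator, emit left operand, right operand, then the operator.

6 2 - 6 1 * 1 * - 1 * 7 9 + *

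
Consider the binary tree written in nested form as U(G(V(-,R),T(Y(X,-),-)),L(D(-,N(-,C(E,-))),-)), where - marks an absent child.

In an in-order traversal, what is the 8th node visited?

D

In-order visits the left subtree, then the node, then the right subtree.
At U: go left to G.
  At G: go left to V.
    At V: no left child.
    Visit V.
    At V: go right to R.
      R is a leaf — visit R.
  Visit G.
  At G: go right to T.
    At T: go left to Y.
      At Y: go left to X.
        X is a leaf — visit X.
      Visit Y.
      At Y: no right child.
    Visit T.
    At T: no right child.
Visit U.
At U: go right to L.
  At L: go left to D.
    At D: no left child.
    Visit D.
    At D: go right to N.
      At N: no left child.
      Visit N.
      At N: go right to C.
        At C: go left to E.
          E is a leaf — visit E.
        Visit C.
        At C: no right child.
  Visit L.
  At L: no right child.
Full in-order sequence: V, R, G, X, Y, T, U, D, N, E, C, L.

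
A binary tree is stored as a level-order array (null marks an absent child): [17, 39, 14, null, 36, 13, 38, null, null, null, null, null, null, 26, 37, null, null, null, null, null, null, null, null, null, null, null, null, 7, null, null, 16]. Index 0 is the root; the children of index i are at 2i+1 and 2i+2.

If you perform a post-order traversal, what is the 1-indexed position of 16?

Post-order visits the left subtree, then the right subtree, then the node.
At 17: go left to 39.
  At 39: no left child.
  At 39: go right to 36.
    36 is a leaf — visit 36.
  Visit 39.
At 17: go right to 14.
  At 14: go left to 13.
    13 is a leaf — visit 13.
  At 14: go right to 38.
    At 38: go left to 26.
      At 26: go left to 7.
        7 is a leaf — visit 7.
      At 26: no right child.
      Visit 26.
    At 38: go right to 37.
      At 37: no left child.
      At 37: go right to 16.
        16 is a leaf — visit 16.
      Visit 37.
    Visit 38.
  Visit 14.
Visit 17.
Full post-order sequence: 36, 39, 13, 7, 26, 16, 37, 38, 14, 17.

6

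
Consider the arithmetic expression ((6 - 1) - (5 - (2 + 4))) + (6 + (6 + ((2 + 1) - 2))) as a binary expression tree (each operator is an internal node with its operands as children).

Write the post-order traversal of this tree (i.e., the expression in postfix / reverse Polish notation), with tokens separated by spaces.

6 1 - 5 2 4 + - - 6 6 2 1 + 2 - + + +

Post-order on an expression tree gives postfix notation: for each operator, emit left operand, right operand, then the operator.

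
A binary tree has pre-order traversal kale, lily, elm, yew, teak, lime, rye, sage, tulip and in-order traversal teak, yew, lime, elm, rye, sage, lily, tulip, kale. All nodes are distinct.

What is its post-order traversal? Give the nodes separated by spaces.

teak lime yew sage rye elm tulip lily kale

The first element of pre-order is the root; it splits in-order into left and right subtrees.
Root kale: left subtree has 8 nodes {teak, yew, lime, elm, rye, sage, lily, tulip}, right has 0 { }.
  Root lily: left subtree has 6 nodes {teak, yew, lime, elm, rye, sage}, right has 1 {tulip}.
    Root elm: left subtree has 3 nodes {teak, yew, lime}, right has 2 {rye, sage}.
      Root yew: left subtree has 1 node {teak}, right has 1 {lime}.
      Root rye: left subtree has 0 nodes { }, right has 1 {sage}.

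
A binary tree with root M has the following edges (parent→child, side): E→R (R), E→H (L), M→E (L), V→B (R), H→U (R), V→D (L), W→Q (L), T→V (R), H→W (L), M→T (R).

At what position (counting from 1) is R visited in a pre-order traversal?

Pre-order visits the node, then its left subtree, then its right subtree.
Visit M.
At M: go left to E.
  Visit E.
  At E: go left to H.
    Visit H.
    At H: go left to W.
      Visit W.
      At W: go left to Q.
        Q is a leaf — visit Q.
      At W: no right child.
    At H: go right to U.
      U is a leaf — visit U.
  At E: go right to R.
    R is a leaf — visit R.
At M: go right to T.
  Visit T.
  At T: no left child.
  At T: go right to V.
    Visit V.
    At V: go left to D.
      D is a leaf — visit D.
    At V: go right to B.
      B is a leaf — visit B.
Full pre-order sequence: M, E, H, W, Q, U, R, T, V, D, B.

7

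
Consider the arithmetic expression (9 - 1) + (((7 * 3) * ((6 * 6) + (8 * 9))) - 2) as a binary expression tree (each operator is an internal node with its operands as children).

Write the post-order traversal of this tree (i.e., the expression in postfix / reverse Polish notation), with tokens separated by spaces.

Post-order on an expression tree gives postfix notation: for each operator, emit left operand, right operand, then the operator.

9 1 - 7 3 * 6 6 * 8 9 * + * 2 - +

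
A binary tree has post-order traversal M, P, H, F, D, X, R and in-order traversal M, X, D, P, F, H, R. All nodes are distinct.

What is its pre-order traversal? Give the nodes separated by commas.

R, X, M, D, F, P, H

The last element of post-order is the root; it splits in-order into left and right subtrees.
Root R: left subtree has 6 nodes {M, X, D, P, F, H}, right has 0 { }.
  Root X: left subtree has 1 node {M}, right has 4 {D, P, F, H}.
    Root D: left subtree has 0 nodes { }, right has 3 {P, F, H}.
      Root F: left subtree has 1 node {P}, right has 1 {H}.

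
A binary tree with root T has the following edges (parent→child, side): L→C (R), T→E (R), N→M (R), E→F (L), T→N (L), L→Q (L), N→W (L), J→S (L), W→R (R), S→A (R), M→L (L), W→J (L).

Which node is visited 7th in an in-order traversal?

Q

In-order visits the left subtree, then the node, then the right subtree.
At T: go left to N.
  At N: go left to W.
    At W: go left to J.
      At J: go left to S.
        At S: no left child.
        Visit S.
        At S: go right to A.
          A is a leaf — visit A.
      Visit J.
      At J: no right child.
    Visit W.
    At W: go right to R.
      R is a leaf — visit R.
  Visit N.
  At N: go right to M.
    At M: go left to L.
      At L: go left to Q.
        Q is a leaf — visit Q.
      Visit L.
      At L: go right to C.
        C is a leaf — visit C.
    Visit M.
    At M: no right child.
Visit T.
At T: go right to E.
  At E: go left to F.
    F is a leaf — visit F.
  Visit E.
  At E: no right child.
Full in-order sequence: S, A, J, W, R, N, Q, L, C, M, T, F, E.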